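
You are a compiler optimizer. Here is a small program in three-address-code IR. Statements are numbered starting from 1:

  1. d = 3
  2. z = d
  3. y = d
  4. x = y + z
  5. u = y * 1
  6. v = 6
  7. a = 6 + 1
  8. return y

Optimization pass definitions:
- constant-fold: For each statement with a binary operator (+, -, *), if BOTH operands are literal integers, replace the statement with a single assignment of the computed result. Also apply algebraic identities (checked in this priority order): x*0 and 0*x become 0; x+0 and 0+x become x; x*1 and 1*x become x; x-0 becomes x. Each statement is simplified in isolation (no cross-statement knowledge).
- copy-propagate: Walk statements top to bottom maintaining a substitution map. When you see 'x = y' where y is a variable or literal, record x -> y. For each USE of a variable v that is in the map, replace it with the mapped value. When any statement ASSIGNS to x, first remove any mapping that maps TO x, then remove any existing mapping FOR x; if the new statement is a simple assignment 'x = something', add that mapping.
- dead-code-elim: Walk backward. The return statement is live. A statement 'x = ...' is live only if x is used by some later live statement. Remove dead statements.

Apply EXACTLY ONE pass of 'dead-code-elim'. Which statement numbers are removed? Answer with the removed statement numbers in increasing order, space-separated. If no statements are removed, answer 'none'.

Answer: 2 4 5 6 7

Derivation:
Backward liveness scan:
Stmt 1 'd = 3': KEEP (d is live); live-in = []
Stmt 2 'z = d': DEAD (z not in live set ['d'])
Stmt 3 'y = d': KEEP (y is live); live-in = ['d']
Stmt 4 'x = y + z': DEAD (x not in live set ['y'])
Stmt 5 'u = y * 1': DEAD (u not in live set ['y'])
Stmt 6 'v = 6': DEAD (v not in live set ['y'])
Stmt 7 'a = 6 + 1': DEAD (a not in live set ['y'])
Stmt 8 'return y': KEEP (return); live-in = ['y']
Removed statement numbers: [2, 4, 5, 6, 7]
Surviving IR:
  d = 3
  y = d
  return y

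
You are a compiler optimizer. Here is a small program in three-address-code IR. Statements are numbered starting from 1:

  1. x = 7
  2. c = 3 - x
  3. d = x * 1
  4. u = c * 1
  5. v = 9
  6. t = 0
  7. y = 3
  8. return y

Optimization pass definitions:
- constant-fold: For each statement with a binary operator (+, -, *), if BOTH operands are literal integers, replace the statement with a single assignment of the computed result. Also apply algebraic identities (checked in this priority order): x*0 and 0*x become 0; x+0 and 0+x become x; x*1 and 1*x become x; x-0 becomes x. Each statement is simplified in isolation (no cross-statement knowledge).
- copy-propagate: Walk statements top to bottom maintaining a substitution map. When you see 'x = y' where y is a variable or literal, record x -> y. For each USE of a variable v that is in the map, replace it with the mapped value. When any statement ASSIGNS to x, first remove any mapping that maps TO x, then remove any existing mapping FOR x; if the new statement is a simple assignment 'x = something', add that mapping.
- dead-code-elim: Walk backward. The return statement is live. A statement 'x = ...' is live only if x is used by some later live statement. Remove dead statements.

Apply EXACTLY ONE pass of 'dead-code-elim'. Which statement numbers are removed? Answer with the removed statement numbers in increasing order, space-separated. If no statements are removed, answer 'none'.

Backward liveness scan:
Stmt 1 'x = 7': DEAD (x not in live set [])
Stmt 2 'c = 3 - x': DEAD (c not in live set [])
Stmt 3 'd = x * 1': DEAD (d not in live set [])
Stmt 4 'u = c * 1': DEAD (u not in live set [])
Stmt 5 'v = 9': DEAD (v not in live set [])
Stmt 6 't = 0': DEAD (t not in live set [])
Stmt 7 'y = 3': KEEP (y is live); live-in = []
Stmt 8 'return y': KEEP (return); live-in = ['y']
Removed statement numbers: [1, 2, 3, 4, 5, 6]
Surviving IR:
  y = 3
  return y

Answer: 1 2 3 4 5 6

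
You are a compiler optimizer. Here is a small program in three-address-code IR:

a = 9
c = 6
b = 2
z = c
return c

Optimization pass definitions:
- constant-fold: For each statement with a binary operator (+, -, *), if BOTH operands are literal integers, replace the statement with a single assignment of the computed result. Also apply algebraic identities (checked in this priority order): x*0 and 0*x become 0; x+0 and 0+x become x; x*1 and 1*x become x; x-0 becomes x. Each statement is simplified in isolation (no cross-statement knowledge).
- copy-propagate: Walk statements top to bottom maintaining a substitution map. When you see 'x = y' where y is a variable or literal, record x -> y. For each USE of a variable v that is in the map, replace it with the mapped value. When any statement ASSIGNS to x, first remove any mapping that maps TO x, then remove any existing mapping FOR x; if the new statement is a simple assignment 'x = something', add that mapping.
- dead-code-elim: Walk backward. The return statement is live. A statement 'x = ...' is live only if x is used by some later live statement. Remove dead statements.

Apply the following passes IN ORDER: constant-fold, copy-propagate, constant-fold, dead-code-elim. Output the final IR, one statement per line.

Initial IR:
  a = 9
  c = 6
  b = 2
  z = c
  return c
After constant-fold (5 stmts):
  a = 9
  c = 6
  b = 2
  z = c
  return c
After copy-propagate (5 stmts):
  a = 9
  c = 6
  b = 2
  z = 6
  return 6
After constant-fold (5 stmts):
  a = 9
  c = 6
  b = 2
  z = 6
  return 6
After dead-code-elim (1 stmts):
  return 6

Answer: return 6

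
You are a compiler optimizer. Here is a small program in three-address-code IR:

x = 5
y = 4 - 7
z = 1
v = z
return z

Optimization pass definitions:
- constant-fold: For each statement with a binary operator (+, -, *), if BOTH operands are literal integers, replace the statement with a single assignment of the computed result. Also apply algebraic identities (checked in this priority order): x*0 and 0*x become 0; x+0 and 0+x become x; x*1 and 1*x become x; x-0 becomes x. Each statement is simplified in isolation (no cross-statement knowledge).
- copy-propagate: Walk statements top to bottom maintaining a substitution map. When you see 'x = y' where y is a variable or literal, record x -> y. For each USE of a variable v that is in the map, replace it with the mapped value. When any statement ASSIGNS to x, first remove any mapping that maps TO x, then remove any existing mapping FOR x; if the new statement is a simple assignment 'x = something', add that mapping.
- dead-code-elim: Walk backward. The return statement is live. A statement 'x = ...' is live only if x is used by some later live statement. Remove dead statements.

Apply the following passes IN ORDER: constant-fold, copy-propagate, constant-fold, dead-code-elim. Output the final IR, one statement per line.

Answer: return 1

Derivation:
Initial IR:
  x = 5
  y = 4 - 7
  z = 1
  v = z
  return z
After constant-fold (5 stmts):
  x = 5
  y = -3
  z = 1
  v = z
  return z
After copy-propagate (5 stmts):
  x = 5
  y = -3
  z = 1
  v = 1
  return 1
After constant-fold (5 stmts):
  x = 5
  y = -3
  z = 1
  v = 1
  return 1
After dead-code-elim (1 stmts):
  return 1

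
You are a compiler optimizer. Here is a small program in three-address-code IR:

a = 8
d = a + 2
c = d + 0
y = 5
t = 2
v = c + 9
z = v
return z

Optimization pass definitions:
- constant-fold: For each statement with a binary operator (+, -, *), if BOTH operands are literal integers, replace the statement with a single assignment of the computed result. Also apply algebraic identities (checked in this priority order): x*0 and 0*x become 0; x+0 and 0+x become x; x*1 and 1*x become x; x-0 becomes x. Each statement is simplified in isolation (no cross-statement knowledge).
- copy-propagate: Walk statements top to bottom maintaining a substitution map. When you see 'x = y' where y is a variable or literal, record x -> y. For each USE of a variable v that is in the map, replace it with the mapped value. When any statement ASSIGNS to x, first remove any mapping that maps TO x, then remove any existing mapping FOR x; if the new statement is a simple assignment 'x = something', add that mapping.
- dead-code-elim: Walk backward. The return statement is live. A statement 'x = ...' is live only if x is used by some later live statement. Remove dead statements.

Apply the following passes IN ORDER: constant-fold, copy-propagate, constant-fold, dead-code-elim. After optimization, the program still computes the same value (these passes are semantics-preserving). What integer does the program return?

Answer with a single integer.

Answer: 19

Derivation:
Initial IR:
  a = 8
  d = a + 2
  c = d + 0
  y = 5
  t = 2
  v = c + 9
  z = v
  return z
After constant-fold (8 stmts):
  a = 8
  d = a + 2
  c = d
  y = 5
  t = 2
  v = c + 9
  z = v
  return z
After copy-propagate (8 stmts):
  a = 8
  d = 8 + 2
  c = d
  y = 5
  t = 2
  v = d + 9
  z = v
  return v
After constant-fold (8 stmts):
  a = 8
  d = 10
  c = d
  y = 5
  t = 2
  v = d + 9
  z = v
  return v
After dead-code-elim (3 stmts):
  d = 10
  v = d + 9
  return v
Evaluate:
  a = 8  =>  a = 8
  d = a + 2  =>  d = 10
  c = d + 0  =>  c = 10
  y = 5  =>  y = 5
  t = 2  =>  t = 2
  v = c + 9  =>  v = 19
  z = v  =>  z = 19
  return z = 19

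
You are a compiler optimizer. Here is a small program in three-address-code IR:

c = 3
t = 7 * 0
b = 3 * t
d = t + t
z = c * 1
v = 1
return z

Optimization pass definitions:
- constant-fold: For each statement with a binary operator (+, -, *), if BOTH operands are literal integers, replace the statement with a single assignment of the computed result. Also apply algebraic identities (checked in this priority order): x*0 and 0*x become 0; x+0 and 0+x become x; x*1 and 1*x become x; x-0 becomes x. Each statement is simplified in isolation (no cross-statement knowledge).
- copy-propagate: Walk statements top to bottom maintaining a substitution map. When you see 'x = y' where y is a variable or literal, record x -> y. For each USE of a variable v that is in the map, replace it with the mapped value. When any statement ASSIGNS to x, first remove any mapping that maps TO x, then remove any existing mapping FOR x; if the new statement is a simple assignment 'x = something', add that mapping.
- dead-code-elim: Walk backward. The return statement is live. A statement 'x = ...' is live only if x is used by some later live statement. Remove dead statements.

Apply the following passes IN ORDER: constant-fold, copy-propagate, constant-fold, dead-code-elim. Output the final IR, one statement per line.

Initial IR:
  c = 3
  t = 7 * 0
  b = 3 * t
  d = t + t
  z = c * 1
  v = 1
  return z
After constant-fold (7 stmts):
  c = 3
  t = 0
  b = 3 * t
  d = t + t
  z = c
  v = 1
  return z
After copy-propagate (7 stmts):
  c = 3
  t = 0
  b = 3 * 0
  d = 0 + 0
  z = 3
  v = 1
  return 3
After constant-fold (7 stmts):
  c = 3
  t = 0
  b = 0
  d = 0
  z = 3
  v = 1
  return 3
After dead-code-elim (1 stmts):
  return 3

Answer: return 3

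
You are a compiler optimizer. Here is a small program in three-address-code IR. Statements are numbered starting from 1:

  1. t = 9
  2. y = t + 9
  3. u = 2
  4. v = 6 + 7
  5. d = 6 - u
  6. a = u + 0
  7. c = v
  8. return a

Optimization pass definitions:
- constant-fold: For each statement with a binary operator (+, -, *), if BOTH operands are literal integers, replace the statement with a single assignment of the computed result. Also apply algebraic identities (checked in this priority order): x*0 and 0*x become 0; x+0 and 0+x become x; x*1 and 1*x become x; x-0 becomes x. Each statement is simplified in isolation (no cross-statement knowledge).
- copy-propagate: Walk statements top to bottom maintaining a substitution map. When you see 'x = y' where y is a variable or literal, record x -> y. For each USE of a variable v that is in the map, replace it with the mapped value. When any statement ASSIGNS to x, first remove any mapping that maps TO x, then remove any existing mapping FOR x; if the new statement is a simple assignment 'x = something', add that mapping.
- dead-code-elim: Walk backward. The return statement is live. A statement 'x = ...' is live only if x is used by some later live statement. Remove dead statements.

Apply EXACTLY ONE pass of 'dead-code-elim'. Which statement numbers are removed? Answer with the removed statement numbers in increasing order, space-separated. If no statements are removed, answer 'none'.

Answer: 1 2 4 5 7

Derivation:
Backward liveness scan:
Stmt 1 't = 9': DEAD (t not in live set [])
Stmt 2 'y = t + 9': DEAD (y not in live set [])
Stmt 3 'u = 2': KEEP (u is live); live-in = []
Stmt 4 'v = 6 + 7': DEAD (v not in live set ['u'])
Stmt 5 'd = 6 - u': DEAD (d not in live set ['u'])
Stmt 6 'a = u + 0': KEEP (a is live); live-in = ['u']
Stmt 7 'c = v': DEAD (c not in live set ['a'])
Stmt 8 'return a': KEEP (return); live-in = ['a']
Removed statement numbers: [1, 2, 4, 5, 7]
Surviving IR:
  u = 2
  a = u + 0
  return a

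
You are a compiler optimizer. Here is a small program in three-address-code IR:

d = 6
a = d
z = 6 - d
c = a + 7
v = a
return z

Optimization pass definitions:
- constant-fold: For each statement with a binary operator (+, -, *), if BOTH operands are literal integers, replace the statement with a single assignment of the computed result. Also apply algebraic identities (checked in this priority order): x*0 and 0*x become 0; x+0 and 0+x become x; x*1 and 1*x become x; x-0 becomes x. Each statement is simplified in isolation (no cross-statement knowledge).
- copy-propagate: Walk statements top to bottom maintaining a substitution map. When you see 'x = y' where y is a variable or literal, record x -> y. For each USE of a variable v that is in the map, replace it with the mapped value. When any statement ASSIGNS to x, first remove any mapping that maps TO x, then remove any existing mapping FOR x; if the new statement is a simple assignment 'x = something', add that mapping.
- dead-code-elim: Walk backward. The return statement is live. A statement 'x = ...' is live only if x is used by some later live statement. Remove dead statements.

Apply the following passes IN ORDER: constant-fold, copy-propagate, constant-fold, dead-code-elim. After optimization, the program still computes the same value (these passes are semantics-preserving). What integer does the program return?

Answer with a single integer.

Answer: 0

Derivation:
Initial IR:
  d = 6
  a = d
  z = 6 - d
  c = a + 7
  v = a
  return z
After constant-fold (6 stmts):
  d = 6
  a = d
  z = 6 - d
  c = a + 7
  v = a
  return z
After copy-propagate (6 stmts):
  d = 6
  a = 6
  z = 6 - 6
  c = 6 + 7
  v = 6
  return z
After constant-fold (6 stmts):
  d = 6
  a = 6
  z = 0
  c = 13
  v = 6
  return z
After dead-code-elim (2 stmts):
  z = 0
  return z
Evaluate:
  d = 6  =>  d = 6
  a = d  =>  a = 6
  z = 6 - d  =>  z = 0
  c = a + 7  =>  c = 13
  v = a  =>  v = 6
  return z = 0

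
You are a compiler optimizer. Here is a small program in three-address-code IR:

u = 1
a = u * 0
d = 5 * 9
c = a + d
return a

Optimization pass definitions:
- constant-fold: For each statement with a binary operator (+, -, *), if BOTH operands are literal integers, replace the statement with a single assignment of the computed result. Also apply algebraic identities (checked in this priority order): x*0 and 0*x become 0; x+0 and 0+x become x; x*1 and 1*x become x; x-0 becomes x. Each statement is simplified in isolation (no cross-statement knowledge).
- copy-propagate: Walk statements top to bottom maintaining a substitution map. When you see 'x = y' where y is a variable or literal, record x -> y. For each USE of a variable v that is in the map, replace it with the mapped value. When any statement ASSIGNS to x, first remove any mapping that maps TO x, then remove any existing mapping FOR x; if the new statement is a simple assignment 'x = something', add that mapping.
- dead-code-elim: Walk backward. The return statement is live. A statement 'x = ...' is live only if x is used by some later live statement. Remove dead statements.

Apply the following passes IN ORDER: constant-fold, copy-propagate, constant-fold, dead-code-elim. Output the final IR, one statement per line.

Answer: return 0

Derivation:
Initial IR:
  u = 1
  a = u * 0
  d = 5 * 9
  c = a + d
  return a
After constant-fold (5 stmts):
  u = 1
  a = 0
  d = 45
  c = a + d
  return a
After copy-propagate (5 stmts):
  u = 1
  a = 0
  d = 45
  c = 0 + 45
  return 0
After constant-fold (5 stmts):
  u = 1
  a = 0
  d = 45
  c = 45
  return 0
After dead-code-elim (1 stmts):
  return 0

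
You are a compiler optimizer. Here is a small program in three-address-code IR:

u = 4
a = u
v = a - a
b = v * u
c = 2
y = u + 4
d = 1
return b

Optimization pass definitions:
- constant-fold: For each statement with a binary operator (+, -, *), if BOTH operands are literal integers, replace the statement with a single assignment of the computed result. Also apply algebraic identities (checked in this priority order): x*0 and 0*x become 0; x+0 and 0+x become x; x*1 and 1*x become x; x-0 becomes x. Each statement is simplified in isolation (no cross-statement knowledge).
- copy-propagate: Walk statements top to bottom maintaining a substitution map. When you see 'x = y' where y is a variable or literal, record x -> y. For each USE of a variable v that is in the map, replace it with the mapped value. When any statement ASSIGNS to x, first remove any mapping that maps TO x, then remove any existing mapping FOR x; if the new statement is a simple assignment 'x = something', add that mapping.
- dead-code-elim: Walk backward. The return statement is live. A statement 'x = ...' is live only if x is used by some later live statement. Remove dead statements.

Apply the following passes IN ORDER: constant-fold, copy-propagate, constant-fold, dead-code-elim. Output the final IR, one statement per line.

Answer: v = 0
b = v * 4
return b

Derivation:
Initial IR:
  u = 4
  a = u
  v = a - a
  b = v * u
  c = 2
  y = u + 4
  d = 1
  return b
After constant-fold (8 stmts):
  u = 4
  a = u
  v = a - a
  b = v * u
  c = 2
  y = u + 4
  d = 1
  return b
After copy-propagate (8 stmts):
  u = 4
  a = 4
  v = 4 - 4
  b = v * 4
  c = 2
  y = 4 + 4
  d = 1
  return b
After constant-fold (8 stmts):
  u = 4
  a = 4
  v = 0
  b = v * 4
  c = 2
  y = 8
  d = 1
  return b
After dead-code-elim (3 stmts):
  v = 0
  b = v * 4
  return b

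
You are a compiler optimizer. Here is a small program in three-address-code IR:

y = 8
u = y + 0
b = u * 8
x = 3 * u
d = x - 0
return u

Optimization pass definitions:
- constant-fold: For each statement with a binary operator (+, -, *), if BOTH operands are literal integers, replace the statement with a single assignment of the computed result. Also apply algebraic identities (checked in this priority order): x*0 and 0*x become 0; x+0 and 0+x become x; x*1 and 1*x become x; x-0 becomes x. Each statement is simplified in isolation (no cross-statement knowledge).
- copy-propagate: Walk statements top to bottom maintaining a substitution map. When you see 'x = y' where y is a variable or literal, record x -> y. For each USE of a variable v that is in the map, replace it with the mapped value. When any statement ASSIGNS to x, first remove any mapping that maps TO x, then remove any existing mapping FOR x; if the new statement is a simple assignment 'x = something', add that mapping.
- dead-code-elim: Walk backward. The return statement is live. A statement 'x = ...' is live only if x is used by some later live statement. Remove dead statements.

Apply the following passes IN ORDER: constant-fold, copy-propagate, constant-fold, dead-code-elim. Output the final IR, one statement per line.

Initial IR:
  y = 8
  u = y + 0
  b = u * 8
  x = 3 * u
  d = x - 0
  return u
After constant-fold (6 stmts):
  y = 8
  u = y
  b = u * 8
  x = 3 * u
  d = x
  return u
After copy-propagate (6 stmts):
  y = 8
  u = 8
  b = 8 * 8
  x = 3 * 8
  d = x
  return 8
After constant-fold (6 stmts):
  y = 8
  u = 8
  b = 64
  x = 24
  d = x
  return 8
After dead-code-elim (1 stmts):
  return 8

Answer: return 8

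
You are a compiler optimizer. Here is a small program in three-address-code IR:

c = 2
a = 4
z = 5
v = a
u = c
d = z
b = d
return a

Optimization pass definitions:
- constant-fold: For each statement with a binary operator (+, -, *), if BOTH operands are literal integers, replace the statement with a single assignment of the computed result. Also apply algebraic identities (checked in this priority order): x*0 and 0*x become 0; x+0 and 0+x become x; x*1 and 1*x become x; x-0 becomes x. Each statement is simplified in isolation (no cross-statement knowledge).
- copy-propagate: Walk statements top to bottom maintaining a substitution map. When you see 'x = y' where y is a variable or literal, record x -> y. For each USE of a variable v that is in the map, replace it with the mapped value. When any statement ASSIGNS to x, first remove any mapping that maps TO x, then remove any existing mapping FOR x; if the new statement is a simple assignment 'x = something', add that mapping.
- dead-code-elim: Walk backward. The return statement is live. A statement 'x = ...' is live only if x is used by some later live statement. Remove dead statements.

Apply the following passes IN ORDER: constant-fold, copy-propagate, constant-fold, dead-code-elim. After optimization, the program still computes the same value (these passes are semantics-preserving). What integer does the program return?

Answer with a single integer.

Initial IR:
  c = 2
  a = 4
  z = 5
  v = a
  u = c
  d = z
  b = d
  return a
After constant-fold (8 stmts):
  c = 2
  a = 4
  z = 5
  v = a
  u = c
  d = z
  b = d
  return a
After copy-propagate (8 stmts):
  c = 2
  a = 4
  z = 5
  v = 4
  u = 2
  d = 5
  b = 5
  return 4
After constant-fold (8 stmts):
  c = 2
  a = 4
  z = 5
  v = 4
  u = 2
  d = 5
  b = 5
  return 4
After dead-code-elim (1 stmts):
  return 4
Evaluate:
  c = 2  =>  c = 2
  a = 4  =>  a = 4
  z = 5  =>  z = 5
  v = a  =>  v = 4
  u = c  =>  u = 2
  d = z  =>  d = 5
  b = d  =>  b = 5
  return a = 4

Answer: 4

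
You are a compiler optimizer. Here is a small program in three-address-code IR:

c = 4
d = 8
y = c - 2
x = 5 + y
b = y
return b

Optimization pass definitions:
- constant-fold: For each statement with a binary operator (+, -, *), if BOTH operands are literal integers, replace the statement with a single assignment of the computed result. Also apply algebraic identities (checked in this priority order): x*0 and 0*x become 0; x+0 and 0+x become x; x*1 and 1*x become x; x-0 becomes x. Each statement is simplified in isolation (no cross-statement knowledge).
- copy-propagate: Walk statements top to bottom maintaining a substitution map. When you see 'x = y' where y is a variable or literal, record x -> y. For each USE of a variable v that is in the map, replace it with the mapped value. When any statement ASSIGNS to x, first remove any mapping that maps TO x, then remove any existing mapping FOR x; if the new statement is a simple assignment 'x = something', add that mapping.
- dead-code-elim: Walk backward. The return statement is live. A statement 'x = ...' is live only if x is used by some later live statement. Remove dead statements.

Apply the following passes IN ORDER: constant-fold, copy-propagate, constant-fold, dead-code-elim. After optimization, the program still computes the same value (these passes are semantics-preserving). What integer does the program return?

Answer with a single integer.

Answer: 2

Derivation:
Initial IR:
  c = 4
  d = 8
  y = c - 2
  x = 5 + y
  b = y
  return b
After constant-fold (6 stmts):
  c = 4
  d = 8
  y = c - 2
  x = 5 + y
  b = y
  return b
After copy-propagate (6 stmts):
  c = 4
  d = 8
  y = 4 - 2
  x = 5 + y
  b = y
  return y
After constant-fold (6 stmts):
  c = 4
  d = 8
  y = 2
  x = 5 + y
  b = y
  return y
After dead-code-elim (2 stmts):
  y = 2
  return y
Evaluate:
  c = 4  =>  c = 4
  d = 8  =>  d = 8
  y = c - 2  =>  y = 2
  x = 5 + y  =>  x = 7
  b = y  =>  b = 2
  return b = 2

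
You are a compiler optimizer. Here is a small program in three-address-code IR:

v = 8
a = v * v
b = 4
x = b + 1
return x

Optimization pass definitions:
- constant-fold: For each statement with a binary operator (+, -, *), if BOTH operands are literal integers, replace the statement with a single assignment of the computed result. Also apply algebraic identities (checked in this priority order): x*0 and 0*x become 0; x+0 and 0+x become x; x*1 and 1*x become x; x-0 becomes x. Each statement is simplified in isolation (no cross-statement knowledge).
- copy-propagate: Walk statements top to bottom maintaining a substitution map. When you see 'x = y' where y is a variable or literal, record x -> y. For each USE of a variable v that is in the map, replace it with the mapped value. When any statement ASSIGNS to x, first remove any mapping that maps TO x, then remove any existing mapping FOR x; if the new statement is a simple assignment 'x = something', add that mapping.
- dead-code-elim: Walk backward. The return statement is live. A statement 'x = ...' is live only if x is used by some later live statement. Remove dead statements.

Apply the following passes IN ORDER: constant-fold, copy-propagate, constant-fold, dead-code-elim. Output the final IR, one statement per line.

Initial IR:
  v = 8
  a = v * v
  b = 4
  x = b + 1
  return x
After constant-fold (5 stmts):
  v = 8
  a = v * v
  b = 4
  x = b + 1
  return x
After copy-propagate (5 stmts):
  v = 8
  a = 8 * 8
  b = 4
  x = 4 + 1
  return x
After constant-fold (5 stmts):
  v = 8
  a = 64
  b = 4
  x = 5
  return x
After dead-code-elim (2 stmts):
  x = 5
  return x

Answer: x = 5
return x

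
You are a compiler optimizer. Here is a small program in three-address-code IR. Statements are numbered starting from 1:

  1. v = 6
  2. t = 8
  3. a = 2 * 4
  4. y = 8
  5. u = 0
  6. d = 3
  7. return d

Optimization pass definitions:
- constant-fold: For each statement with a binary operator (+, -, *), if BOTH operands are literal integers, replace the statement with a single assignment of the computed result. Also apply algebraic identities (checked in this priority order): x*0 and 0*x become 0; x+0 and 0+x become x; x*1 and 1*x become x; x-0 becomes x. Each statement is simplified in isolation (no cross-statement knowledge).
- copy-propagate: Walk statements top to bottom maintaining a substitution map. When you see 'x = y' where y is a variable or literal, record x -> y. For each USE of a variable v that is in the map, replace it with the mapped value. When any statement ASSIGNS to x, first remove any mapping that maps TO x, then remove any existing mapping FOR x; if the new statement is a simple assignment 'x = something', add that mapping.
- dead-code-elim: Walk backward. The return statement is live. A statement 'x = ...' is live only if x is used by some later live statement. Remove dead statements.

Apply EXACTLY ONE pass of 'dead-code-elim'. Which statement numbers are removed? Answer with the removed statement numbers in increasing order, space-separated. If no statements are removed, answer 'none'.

Answer: 1 2 3 4 5

Derivation:
Backward liveness scan:
Stmt 1 'v = 6': DEAD (v not in live set [])
Stmt 2 't = 8': DEAD (t not in live set [])
Stmt 3 'a = 2 * 4': DEAD (a not in live set [])
Stmt 4 'y = 8': DEAD (y not in live set [])
Stmt 5 'u = 0': DEAD (u not in live set [])
Stmt 6 'd = 3': KEEP (d is live); live-in = []
Stmt 7 'return d': KEEP (return); live-in = ['d']
Removed statement numbers: [1, 2, 3, 4, 5]
Surviving IR:
  d = 3
  return d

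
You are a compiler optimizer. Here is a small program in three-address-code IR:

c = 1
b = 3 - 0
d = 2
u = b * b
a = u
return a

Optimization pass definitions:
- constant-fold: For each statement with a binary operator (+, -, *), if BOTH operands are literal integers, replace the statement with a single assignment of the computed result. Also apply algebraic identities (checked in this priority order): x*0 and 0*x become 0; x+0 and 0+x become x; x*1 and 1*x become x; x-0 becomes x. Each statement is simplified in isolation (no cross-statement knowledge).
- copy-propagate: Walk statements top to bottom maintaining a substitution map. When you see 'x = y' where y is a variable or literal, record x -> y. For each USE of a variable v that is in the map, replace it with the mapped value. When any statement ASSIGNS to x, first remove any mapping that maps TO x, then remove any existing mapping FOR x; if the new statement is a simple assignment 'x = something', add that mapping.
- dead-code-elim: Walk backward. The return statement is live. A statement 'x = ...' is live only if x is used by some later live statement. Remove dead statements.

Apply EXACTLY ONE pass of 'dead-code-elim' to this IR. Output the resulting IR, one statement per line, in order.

Applying dead-code-elim statement-by-statement:
  [6] return a  -> KEEP (return); live=['a']
  [5] a = u  -> KEEP; live=['u']
  [4] u = b * b  -> KEEP; live=['b']
  [3] d = 2  -> DEAD (d not live)
  [2] b = 3 - 0  -> KEEP; live=[]
  [1] c = 1  -> DEAD (c not live)
Result (4 stmts):
  b = 3 - 0
  u = b * b
  a = u
  return a

Answer: b = 3 - 0
u = b * b
a = u
return a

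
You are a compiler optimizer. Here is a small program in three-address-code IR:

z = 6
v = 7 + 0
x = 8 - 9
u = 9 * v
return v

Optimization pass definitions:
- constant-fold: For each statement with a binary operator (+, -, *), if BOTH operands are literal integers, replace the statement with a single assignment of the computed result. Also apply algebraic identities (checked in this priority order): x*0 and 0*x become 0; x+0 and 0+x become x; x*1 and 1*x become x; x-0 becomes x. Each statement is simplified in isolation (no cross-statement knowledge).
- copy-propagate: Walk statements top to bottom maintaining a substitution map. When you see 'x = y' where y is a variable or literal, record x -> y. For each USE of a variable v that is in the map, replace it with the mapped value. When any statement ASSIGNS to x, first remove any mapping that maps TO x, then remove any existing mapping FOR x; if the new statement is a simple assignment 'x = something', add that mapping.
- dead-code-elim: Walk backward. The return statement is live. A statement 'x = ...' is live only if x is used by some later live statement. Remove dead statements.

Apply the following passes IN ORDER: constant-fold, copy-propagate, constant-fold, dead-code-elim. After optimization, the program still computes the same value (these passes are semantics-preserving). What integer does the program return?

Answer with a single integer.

Answer: 7

Derivation:
Initial IR:
  z = 6
  v = 7 + 0
  x = 8 - 9
  u = 9 * v
  return v
After constant-fold (5 stmts):
  z = 6
  v = 7
  x = -1
  u = 9 * v
  return v
After copy-propagate (5 stmts):
  z = 6
  v = 7
  x = -1
  u = 9 * 7
  return 7
After constant-fold (5 stmts):
  z = 6
  v = 7
  x = -1
  u = 63
  return 7
After dead-code-elim (1 stmts):
  return 7
Evaluate:
  z = 6  =>  z = 6
  v = 7 + 0  =>  v = 7
  x = 8 - 9  =>  x = -1
  u = 9 * v  =>  u = 63
  return v = 7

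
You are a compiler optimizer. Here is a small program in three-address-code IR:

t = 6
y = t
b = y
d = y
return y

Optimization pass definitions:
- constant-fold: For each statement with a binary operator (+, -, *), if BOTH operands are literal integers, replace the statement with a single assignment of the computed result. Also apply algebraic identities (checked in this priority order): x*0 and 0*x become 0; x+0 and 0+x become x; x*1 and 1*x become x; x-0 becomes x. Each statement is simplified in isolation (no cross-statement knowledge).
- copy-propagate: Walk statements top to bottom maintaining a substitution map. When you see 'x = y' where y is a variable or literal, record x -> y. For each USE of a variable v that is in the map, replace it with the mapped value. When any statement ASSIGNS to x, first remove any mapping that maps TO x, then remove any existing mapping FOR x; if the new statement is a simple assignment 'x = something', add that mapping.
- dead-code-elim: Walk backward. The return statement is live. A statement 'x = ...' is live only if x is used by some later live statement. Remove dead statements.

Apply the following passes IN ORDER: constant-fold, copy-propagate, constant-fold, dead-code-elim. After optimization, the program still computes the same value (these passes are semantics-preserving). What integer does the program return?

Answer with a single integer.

Answer: 6

Derivation:
Initial IR:
  t = 6
  y = t
  b = y
  d = y
  return y
After constant-fold (5 stmts):
  t = 6
  y = t
  b = y
  d = y
  return y
After copy-propagate (5 stmts):
  t = 6
  y = 6
  b = 6
  d = 6
  return 6
After constant-fold (5 stmts):
  t = 6
  y = 6
  b = 6
  d = 6
  return 6
After dead-code-elim (1 stmts):
  return 6
Evaluate:
  t = 6  =>  t = 6
  y = t  =>  y = 6
  b = y  =>  b = 6
  d = y  =>  d = 6
  return y = 6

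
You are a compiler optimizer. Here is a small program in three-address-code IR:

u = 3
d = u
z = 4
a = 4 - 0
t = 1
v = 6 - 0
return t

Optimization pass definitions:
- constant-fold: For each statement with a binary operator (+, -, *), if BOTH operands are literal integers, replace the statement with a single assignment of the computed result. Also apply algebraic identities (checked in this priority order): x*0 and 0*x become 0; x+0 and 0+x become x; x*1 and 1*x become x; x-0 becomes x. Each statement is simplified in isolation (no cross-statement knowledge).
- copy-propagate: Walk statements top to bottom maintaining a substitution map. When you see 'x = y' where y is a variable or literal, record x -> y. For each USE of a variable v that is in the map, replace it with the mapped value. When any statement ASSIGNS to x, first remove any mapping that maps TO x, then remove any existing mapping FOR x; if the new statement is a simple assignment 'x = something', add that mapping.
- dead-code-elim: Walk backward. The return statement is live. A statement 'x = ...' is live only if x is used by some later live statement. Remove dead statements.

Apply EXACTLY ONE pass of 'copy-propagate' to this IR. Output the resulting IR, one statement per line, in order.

Applying copy-propagate statement-by-statement:
  [1] u = 3  (unchanged)
  [2] d = u  -> d = 3
  [3] z = 4  (unchanged)
  [4] a = 4 - 0  (unchanged)
  [5] t = 1  (unchanged)
  [6] v = 6 - 0  (unchanged)
  [7] return t  -> return 1
Result (7 stmts):
  u = 3
  d = 3
  z = 4
  a = 4 - 0
  t = 1
  v = 6 - 0
  return 1

Answer: u = 3
d = 3
z = 4
a = 4 - 0
t = 1
v = 6 - 0
return 1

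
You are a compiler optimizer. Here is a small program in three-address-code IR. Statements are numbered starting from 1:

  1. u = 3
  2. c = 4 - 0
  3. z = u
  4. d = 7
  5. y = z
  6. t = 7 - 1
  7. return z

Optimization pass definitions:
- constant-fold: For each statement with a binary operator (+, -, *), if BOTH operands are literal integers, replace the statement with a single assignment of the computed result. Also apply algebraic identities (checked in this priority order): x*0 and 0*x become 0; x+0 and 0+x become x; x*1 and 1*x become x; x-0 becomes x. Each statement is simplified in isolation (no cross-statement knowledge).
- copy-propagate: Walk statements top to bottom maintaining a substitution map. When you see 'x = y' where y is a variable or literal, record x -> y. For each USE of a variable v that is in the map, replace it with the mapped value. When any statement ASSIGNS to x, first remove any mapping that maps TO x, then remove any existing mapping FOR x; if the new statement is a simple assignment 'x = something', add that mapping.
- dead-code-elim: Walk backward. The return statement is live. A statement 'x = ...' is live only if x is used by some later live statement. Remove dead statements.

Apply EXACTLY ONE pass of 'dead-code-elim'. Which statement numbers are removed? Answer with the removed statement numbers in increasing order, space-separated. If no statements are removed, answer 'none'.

Backward liveness scan:
Stmt 1 'u = 3': KEEP (u is live); live-in = []
Stmt 2 'c = 4 - 0': DEAD (c not in live set ['u'])
Stmt 3 'z = u': KEEP (z is live); live-in = ['u']
Stmt 4 'd = 7': DEAD (d not in live set ['z'])
Stmt 5 'y = z': DEAD (y not in live set ['z'])
Stmt 6 't = 7 - 1': DEAD (t not in live set ['z'])
Stmt 7 'return z': KEEP (return); live-in = ['z']
Removed statement numbers: [2, 4, 5, 6]
Surviving IR:
  u = 3
  z = u
  return z

Answer: 2 4 5 6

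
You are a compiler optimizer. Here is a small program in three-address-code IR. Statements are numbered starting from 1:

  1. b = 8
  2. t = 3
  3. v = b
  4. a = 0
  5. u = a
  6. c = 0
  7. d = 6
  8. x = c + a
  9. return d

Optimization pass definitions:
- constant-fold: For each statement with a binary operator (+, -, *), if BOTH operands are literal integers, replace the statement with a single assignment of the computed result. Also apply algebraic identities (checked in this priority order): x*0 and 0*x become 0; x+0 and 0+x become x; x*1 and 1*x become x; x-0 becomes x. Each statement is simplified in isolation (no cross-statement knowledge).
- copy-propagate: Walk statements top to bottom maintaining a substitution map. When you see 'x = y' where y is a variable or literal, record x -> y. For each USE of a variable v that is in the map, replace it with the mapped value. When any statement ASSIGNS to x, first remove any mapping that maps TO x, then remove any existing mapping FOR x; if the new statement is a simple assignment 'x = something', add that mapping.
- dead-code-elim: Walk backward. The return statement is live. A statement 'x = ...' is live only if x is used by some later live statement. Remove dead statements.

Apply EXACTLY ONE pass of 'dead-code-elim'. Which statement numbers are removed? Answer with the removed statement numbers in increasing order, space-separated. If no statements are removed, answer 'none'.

Backward liveness scan:
Stmt 1 'b = 8': DEAD (b not in live set [])
Stmt 2 't = 3': DEAD (t not in live set [])
Stmt 3 'v = b': DEAD (v not in live set [])
Stmt 4 'a = 0': DEAD (a not in live set [])
Stmt 5 'u = a': DEAD (u not in live set [])
Stmt 6 'c = 0': DEAD (c not in live set [])
Stmt 7 'd = 6': KEEP (d is live); live-in = []
Stmt 8 'x = c + a': DEAD (x not in live set ['d'])
Stmt 9 'return d': KEEP (return); live-in = ['d']
Removed statement numbers: [1, 2, 3, 4, 5, 6, 8]
Surviving IR:
  d = 6
  return d

Answer: 1 2 3 4 5 6 8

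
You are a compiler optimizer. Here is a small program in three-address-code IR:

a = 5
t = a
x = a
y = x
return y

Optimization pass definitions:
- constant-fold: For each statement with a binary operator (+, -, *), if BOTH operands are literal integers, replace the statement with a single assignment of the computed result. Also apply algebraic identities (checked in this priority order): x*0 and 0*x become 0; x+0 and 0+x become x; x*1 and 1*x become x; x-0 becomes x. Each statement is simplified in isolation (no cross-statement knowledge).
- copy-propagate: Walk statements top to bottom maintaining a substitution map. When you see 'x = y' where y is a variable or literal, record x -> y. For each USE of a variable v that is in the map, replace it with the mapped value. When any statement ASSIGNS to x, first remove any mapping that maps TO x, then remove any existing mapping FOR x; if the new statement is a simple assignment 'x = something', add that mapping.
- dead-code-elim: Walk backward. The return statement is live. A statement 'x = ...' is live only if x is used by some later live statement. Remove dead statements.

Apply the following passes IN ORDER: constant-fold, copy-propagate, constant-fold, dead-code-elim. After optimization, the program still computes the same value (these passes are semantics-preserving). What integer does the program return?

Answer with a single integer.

Initial IR:
  a = 5
  t = a
  x = a
  y = x
  return y
After constant-fold (5 stmts):
  a = 5
  t = a
  x = a
  y = x
  return y
After copy-propagate (5 stmts):
  a = 5
  t = 5
  x = 5
  y = 5
  return 5
After constant-fold (5 stmts):
  a = 5
  t = 5
  x = 5
  y = 5
  return 5
After dead-code-elim (1 stmts):
  return 5
Evaluate:
  a = 5  =>  a = 5
  t = a  =>  t = 5
  x = a  =>  x = 5
  y = x  =>  y = 5
  return y = 5

Answer: 5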